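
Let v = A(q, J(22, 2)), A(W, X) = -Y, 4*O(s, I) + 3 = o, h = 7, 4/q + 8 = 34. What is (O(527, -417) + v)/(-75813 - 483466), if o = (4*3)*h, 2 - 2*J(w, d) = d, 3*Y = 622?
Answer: 2245/6711348 ≈ 0.00033451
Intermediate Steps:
Y = 622/3 (Y = (1/3)*622 = 622/3 ≈ 207.33)
J(w, d) = 1 - d/2
q = 2/13 (q = 4/(-8 + 34) = 4/26 = 4*(1/26) = 2/13 ≈ 0.15385)
o = 84 (o = (4*3)*7 = 12*7 = 84)
O(s, I) = 81/4 (O(s, I) = -3/4 + (1/4)*84 = -3/4 + 21 = 81/4)
A(W, X) = -622/3 (A(W, X) = -1*622/3 = -622/3)
v = -622/3 ≈ -207.33
(O(527, -417) + v)/(-75813 - 483466) = (81/4 - 622/3)/(-75813 - 483466) = -2245/12/(-559279) = -2245/12*(-1/559279) = 2245/6711348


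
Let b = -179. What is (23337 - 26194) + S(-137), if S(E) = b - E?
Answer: -2899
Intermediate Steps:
S(E) = -179 - E
(23337 - 26194) + S(-137) = (23337 - 26194) + (-179 - 1*(-137)) = -2857 + (-179 + 137) = -2857 - 42 = -2899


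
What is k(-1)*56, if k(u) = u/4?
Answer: -14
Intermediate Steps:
k(u) = u/4 (k(u) = u*(¼) = u/4)
k(-1)*56 = ((¼)*(-1))*56 = -¼*56 = -14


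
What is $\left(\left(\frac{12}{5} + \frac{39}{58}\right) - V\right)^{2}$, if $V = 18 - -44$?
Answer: $\frac{292033921}{84100} \approx 3472.5$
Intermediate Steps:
$V = 62$ ($V = 18 + 44 = 62$)
$\left(\left(\frac{12}{5} + \frac{39}{58}\right) - V\right)^{2} = \left(\left(\frac{12}{5} + \frac{39}{58}\right) - 62\right)^{2} = \left(\frac{891}{290} - 62\right)^{2} = \left(- \frac{17089}{290}\right)^{2} = \frac{292033921}{84100}$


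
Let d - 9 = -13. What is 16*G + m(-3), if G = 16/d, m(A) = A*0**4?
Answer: -64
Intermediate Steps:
d = -4 (d = 9 - 13 = -4)
m(A) = 0 (m(A) = A*0 = 0)
G = -4 (G = 16/(-4) = 16*(-1/4) = -4)
16*G + m(-3) = 16*(-4) + 0 = -64 + 0 = -64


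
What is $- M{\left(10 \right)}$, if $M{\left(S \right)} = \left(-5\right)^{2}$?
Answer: $-25$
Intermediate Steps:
$M{\left(S \right)} = 25$
$- M{\left(10 \right)} = \left(-1\right) 25 = -25$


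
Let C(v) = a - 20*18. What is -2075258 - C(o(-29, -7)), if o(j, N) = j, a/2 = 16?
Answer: -2074930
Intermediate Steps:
a = 32 (a = 2*16 = 32)
C(v) = -328 (C(v) = 32 - 20*18 = 32 - 360 = -328)
-2075258 - C(o(-29, -7)) = -2075258 - 1*(-328) = -2075258 + 328 = -2074930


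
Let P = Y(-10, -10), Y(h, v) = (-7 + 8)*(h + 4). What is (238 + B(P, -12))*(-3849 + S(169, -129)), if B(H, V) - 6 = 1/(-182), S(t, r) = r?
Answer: -6794271/7 ≈ -9.7061e+5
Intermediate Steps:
Y(h, v) = 4 + h (Y(h, v) = 1*(4 + h) = 4 + h)
P = -6 (P = 4 - 10 = -6)
B(H, V) = 1091/182 (B(H, V) = 6 + 1/(-182) = 6 - 1/182 = 1091/182)
(238 + B(P, -12))*(-3849 + S(169, -129)) = (238 + 1091/182)*(-3849 - 129) = (44407/182)*(-3978) = -6794271/7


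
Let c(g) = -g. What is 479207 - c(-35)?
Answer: 479172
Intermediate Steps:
479207 - c(-35) = 479207 - (-1)*(-35) = 479207 - 1*35 = 479207 - 35 = 479172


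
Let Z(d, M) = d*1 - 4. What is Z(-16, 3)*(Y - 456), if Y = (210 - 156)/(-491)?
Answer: 4479000/491 ≈ 9122.2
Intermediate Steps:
Z(d, M) = -4 + d (Z(d, M) = d - 4 = -4 + d)
Y = -54/491 (Y = 54*(-1/491) = -54/491 ≈ -0.10998)
Z(-16, 3)*(Y - 456) = (-4 - 16)*(-54/491 - 456) = -20*(-223950/491) = 4479000/491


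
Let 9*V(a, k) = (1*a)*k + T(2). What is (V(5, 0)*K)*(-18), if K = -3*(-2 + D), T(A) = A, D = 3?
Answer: 12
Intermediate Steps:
V(a, k) = 2/9 + a*k/9 (V(a, k) = ((1*a)*k + 2)/9 = (a*k + 2)/9 = (2 + a*k)/9 = 2/9 + a*k/9)
K = -3 (K = -3*(-2 + 3) = -3*1 = -3)
(V(5, 0)*K)*(-18) = ((2/9 + (⅑)*5*0)*(-3))*(-18) = ((2/9 + 0)*(-3))*(-18) = ((2/9)*(-3))*(-18) = -⅔*(-18) = 12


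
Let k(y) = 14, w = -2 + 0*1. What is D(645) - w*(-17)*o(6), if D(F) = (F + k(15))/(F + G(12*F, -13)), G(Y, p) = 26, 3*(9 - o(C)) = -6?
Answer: -250295/671 ≈ -373.02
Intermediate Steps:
w = -2 (w = -2 + 0 = -2)
o(C) = 11 (o(C) = 9 - ⅓*(-6) = 9 + 2 = 11)
D(F) = (14 + F)/(26 + F) (D(F) = (F + 14)/(F + 26) = (14 + F)/(26 + F))
D(645) - w*(-17)*o(6) = (14 + 645)/(26 + 645) - (-2*(-17))*11 = 659/671 - 34*11 = (1/671)*659 - 1*374 = 659/671 - 374 = -250295/671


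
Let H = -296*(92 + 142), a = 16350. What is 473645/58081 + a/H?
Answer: 5309487155/670487064 ≈ 7.9189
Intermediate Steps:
H = -69264 (H = -296*234 = -69264)
473645/58081 + a/H = 473645/58081 + 16350/(-69264) = 473645*(1/58081) + 16350*(-1/69264) = 473645/58081 - 2725/11544 = 5309487155/670487064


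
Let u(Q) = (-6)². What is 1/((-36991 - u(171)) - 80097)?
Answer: -1/117124 ≈ -8.5380e-6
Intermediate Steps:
u(Q) = 36
1/((-36991 - u(171)) - 80097) = 1/((-36991 - 1*36) - 80097) = 1/((-36991 - 36) - 80097) = 1/(-37027 - 80097) = 1/(-117124) = -1/117124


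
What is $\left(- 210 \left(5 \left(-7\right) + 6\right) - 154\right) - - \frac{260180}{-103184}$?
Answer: $\frac{153060011}{25796} \approx 5933.5$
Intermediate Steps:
$\left(- 210 \left(5 \left(-7\right) + 6\right) - 154\right) - - \frac{260180}{-103184} = \left(- 210 \left(-35 + 6\right) - 154\right) - \left(-260180\right) \left(- \frac{1}{103184}\right) = \left(\left(-210\right) \left(-29\right) - 154\right) - \frac{65045}{25796} = \left(6090 - 154\right) - \frac{65045}{25796} = 5936 - \frac{65045}{25796} = \frac{153060011}{25796}$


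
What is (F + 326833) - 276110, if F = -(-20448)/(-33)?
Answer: 551137/11 ≈ 50103.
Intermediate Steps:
F = -6816/11 (F = -(-20448)*(-1)/33 = -142*48/11 = -6816/11 ≈ -619.64)
(F + 326833) - 276110 = (-6816/11 + 326833) - 276110 = 3588347/11 - 276110 = 551137/11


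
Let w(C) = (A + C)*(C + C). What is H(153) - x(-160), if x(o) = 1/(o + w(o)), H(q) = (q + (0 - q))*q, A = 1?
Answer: -1/50720 ≈ -1.9716e-5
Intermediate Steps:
w(C) = 2*C*(1 + C) (w(C) = (1 + C)*(C + C) = (1 + C)*(2*C) = 2*C*(1 + C))
H(q) = 0 (H(q) = (q - q)*q = 0*q = 0)
x(o) = 1/(o + 2*o*(1 + o))
H(153) - x(-160) = 0 - 1/((-160)*(3 + 2*(-160))) = 0 - (-1)/(160*(3 - 320)) = 0 - (-1)/(160*(-317)) = 0 - (-1)*(-1)/(160*317) = 0 - 1*1/50720 = 0 - 1/50720 = -1/50720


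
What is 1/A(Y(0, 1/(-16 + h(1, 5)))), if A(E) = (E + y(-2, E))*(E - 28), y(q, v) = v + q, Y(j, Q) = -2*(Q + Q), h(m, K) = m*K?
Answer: 121/4256 ≈ 0.028430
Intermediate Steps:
h(m, K) = K*m
Y(j, Q) = -4*Q
y(q, v) = q + v
A(E) = (-28 + E)*(-2 + 2*E) (A(E) = (E + (-2 + E))*(E - 28) = (-2 + 2*E)*(-28 + E) = (-28 + E)*(-2 + 2*E))
1/A(Y(0, 1/(-16 + h(1, 5)))) = 1/(56 - (-232)/(-16 + 5*1) + 2*(-4/(-16 + 5*1))²) = 1/(56 - (-232)/(-16 + 5) + 2*(-4/(-16 + 5))²) = 1/(56 - (-232)/(-11) + 2*(-4/(-11))²) = 1/(56 - (-232)*(-1)/11 + 2*(-4*(-1/11))²) = 1/(56 - 58*4/11 + 2*(4/11)²) = 1/(56 - 232/11 + 2*(16/121)) = 1/(56 - 232/11 + 32/121) = 1/(4256/121) = 121/4256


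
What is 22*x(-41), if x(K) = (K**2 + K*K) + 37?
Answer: 74778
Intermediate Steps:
x(K) = 37 + 2*K**2 (x(K) = (K**2 + K**2) + 37 = 2*K**2 + 37 = 37 + 2*K**2)
22*x(-41) = 22*(37 + 2*(-41)**2) = 22*(37 + 2*1681) = 22*(37 + 3362) = 22*3399 = 74778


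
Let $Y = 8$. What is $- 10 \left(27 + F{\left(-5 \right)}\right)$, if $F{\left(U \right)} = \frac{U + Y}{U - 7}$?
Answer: $- \frac{535}{2} \approx -267.5$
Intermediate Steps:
$F{\left(U \right)} = \frac{8 + U}{-7 + U}$ ($F{\left(U \right)} = \frac{U + 8}{U - 7} = \frac{8 + U}{-7 + U}$)
$- 10 \left(27 + F{\left(-5 \right)}\right) = - 10 \left(27 + \frac{8 - 5}{-7 - 5}\right) = - 10 \left(27 + \frac{1}{-12} \cdot 3\right) = - 10 \left(27 - \frac{1}{4}\right) = \left(-10\right) \frac{107}{4} = - \frac{535}{2}$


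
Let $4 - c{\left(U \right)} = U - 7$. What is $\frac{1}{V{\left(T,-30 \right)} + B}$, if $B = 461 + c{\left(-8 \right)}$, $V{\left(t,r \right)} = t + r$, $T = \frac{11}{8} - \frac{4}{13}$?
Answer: $\frac{104}{46911} \approx 0.002217$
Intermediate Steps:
$c{\left(U \right)} = 11 - U$ ($c{\left(U \right)} = 4 - \left(U - 7\right) = 4 - \left(-7 + U\right) = 11 - U$)
$T = \frac{111}{104}$ ($T = 11 \cdot \frac{1}{8} - \frac{4}{13} = \frac{11}{8} - \frac{4}{13} = \frac{111}{104} \approx 1.0673$)
$V{\left(t,r \right)} = r + t$
$B = 480$ ($B = 461 + \left(11 - -8\right) = 461 + \left(11 + 8\right) = 461 + 19 = 480$)
$\frac{1}{V{\left(T,-30 \right)} + B} = \frac{1}{\left(-30 + \frac{111}{104}\right) + 480} = \frac{1}{- \frac{3009}{104} + 480} = \frac{1}{\frac{46911}{104}} = \frac{104}{46911}$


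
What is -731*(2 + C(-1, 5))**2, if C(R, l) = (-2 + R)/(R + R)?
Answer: -35819/4 ≈ -8954.8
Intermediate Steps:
C(R, l) = (-2 + R)/(2*R) (C(R, l) = (-2 + R)/((2*R)) = (-2 + R)*(1/(2*R)) = (-2 + R)/(2*R))
-731*(2 + C(-1, 5))**2 = -731*(2 + (1/2)*(-2 - 1)/(-1))**2 = -731*(2 + (1/2)*(-1)*(-3))**2 = -731*(2 + 3/2)**2 = -731*(7/2)**2 = -731*49/4 = -35819/4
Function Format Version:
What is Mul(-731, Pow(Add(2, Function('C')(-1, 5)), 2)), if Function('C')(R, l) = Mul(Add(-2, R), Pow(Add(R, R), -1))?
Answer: Rational(-35819, 4) ≈ -8954.8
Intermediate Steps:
Function('C')(R, l) = Mul(Rational(1, 2), Pow(R, -1), Add(-2, R)) (Function('C')(R, l) = Mul(Add(-2, R), Pow(Mul(2, R), -1)) = Mul(Add(-2, R), Mul(Rational(1, 2), Pow(R, -1))) = Mul(Rational(1, 2), Pow(R, -1), Add(-2, R)))
Mul(-731, Pow(Add(2, Function('C')(-1, 5)), 2)) = Mul(-731, Pow(Add(2, Mul(Rational(1, 2), Pow(-1, -1), Add(-2, -1))), 2)) = Mul(-731, Pow(Add(2, Mul(Rational(1, 2), -1, -3)), 2)) = Mul(-731, Pow(Add(2, Rational(3, 2)), 2)) = Mul(-731, Pow(Rational(7, 2), 2)) = Mul(-731, Rational(49, 4)) = Rational(-35819, 4)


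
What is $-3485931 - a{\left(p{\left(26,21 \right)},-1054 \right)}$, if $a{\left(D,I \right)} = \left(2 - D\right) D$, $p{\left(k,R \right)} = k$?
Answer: $-3485307$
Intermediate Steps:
$a{\left(D,I \right)} = D \left(2 - D\right)$
$-3485931 - a{\left(p{\left(26,21 \right)},-1054 \right)} = -3485931 - 26 \left(2 - 26\right) = -3485931 - 26 \left(-24\right) = -3485931 - -624 = -3485931 + 624 = -3485307$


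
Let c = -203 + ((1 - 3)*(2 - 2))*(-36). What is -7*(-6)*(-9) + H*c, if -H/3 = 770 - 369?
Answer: 243831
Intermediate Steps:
H = -1203 (H = -3*(770 - 369) = -3*401 = -1203)
c = -203 (c = -203 - 2*0*(-36) = -203 + 0*(-36) = -203 + 0 = -203)
-7*(-6)*(-9) + H*c = -7*(-6)*(-9) - 1203*(-203) = 42*(-9) + 244209 = -378 + 244209 = 243831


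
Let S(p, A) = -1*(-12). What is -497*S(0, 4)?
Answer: -5964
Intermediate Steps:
S(p, A) = 12
-497*S(0, 4) = -497*12 = -5964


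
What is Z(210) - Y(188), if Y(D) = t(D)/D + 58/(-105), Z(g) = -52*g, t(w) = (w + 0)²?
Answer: -1166282/105 ≈ -11107.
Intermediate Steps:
t(w) = w²
Y(D) = -58/105 + D (Y(D) = D²/D + 58/(-105) = D + 58*(-1/105) = D - 58/105 = -58/105 + D)
Z(210) - Y(188) = -52*210 - (-58/105 + 188) = -10920 - 1*19682/105 = -10920 - 19682/105 = -1166282/105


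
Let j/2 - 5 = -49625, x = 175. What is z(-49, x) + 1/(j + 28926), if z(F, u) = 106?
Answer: 7453283/70314 ≈ 106.00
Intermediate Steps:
j = -99240 (j = 10 + 2*(-49625) = 10 - 99250 = -99240)
z(-49, x) + 1/(j + 28926) = 106 + 1/(-99240 + 28926) = 106 + 1/(-70314) = 106 - 1/70314 = 7453283/70314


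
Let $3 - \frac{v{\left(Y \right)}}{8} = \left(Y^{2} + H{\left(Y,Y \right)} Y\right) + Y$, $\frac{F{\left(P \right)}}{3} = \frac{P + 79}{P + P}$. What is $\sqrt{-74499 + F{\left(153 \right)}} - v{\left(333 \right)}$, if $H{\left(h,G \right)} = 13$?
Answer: $924384 + \frac{i \sqrt{193765983}}{51} \approx 9.2438 \cdot 10^{5} + 272.94 i$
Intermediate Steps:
$F{\left(P \right)} = \frac{3 \left(79 + P\right)}{2 P}$ ($F{\left(P \right)} = 3 \frac{P + 79}{P + P} = 3 \frac{79 + P}{2 P} = \frac{3 \left(79 + P\right)}{2 P}$)
$v{\left(Y \right)} = 24 - 112 Y - 8 Y^{2}$ ($v{\left(Y \right)} = 24 - 8 \left(\left(Y^{2} + 13 Y\right) + Y\right) = 24 - 8 \left(Y^{2} + 14 Y\right) = 24 - \left(8 Y^{2} + 112 Y\right) = 24 - 112 Y - 8 Y^{2}$)
$\sqrt{-74499 + F{\left(153 \right)}} - v{\left(333 \right)} = \sqrt{-74499 + \frac{3 \left(79 + 153\right)}{2 \cdot 153}} - \left(24 - 37296 - 8 \cdot 333^{2}\right) = \sqrt{-74499 + \frac{3}{2} \cdot \frac{1}{153} \cdot 232} - \left(24 - 37296 - 887112\right) = \sqrt{-74499 + \frac{116}{51}} - \left(24 - 37296 - 887112\right) = \sqrt{- \frac{3799333}{51}} - -924384 = \frac{i \sqrt{193765983}}{51} + 924384 = 924384 + \frac{i \sqrt{193765983}}{51}$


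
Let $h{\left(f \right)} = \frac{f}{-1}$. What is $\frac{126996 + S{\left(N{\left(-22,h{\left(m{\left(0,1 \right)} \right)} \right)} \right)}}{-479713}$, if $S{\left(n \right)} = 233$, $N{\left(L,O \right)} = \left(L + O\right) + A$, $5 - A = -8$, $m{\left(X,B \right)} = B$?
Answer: $- \frac{127229}{479713} \approx -0.26522$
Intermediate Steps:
$h{\left(f \right)} = - f$ ($h{\left(f \right)} = f \left(-1\right) = - f$)
$A = 13$ ($A = 5 - -8 = 5 + 8 = 13$)
$N{\left(L,O \right)} = 13 + L + O$ ($N{\left(L,O \right)} = \left(L + O\right) + 13 = 13 + L + O$)
$\frac{126996 + S{\left(N{\left(-22,h{\left(m{\left(0,1 \right)} \right)} \right)} \right)}}{-479713} = \frac{126996 + 233}{-479713} = 127229 \left(- \frac{1}{479713}\right) = - \frac{127229}{479713}$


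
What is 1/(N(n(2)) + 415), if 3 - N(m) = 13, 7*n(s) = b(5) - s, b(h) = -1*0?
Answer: 1/405 ≈ 0.0024691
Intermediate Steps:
b(h) = 0
n(s) = -s/7 (n(s) = (0 - s)/7 = (-s)/7 = -s/7)
N(m) = -10 (N(m) = 3 - 1*13 = 3 - 13 = -10)
1/(N(n(2)) + 415) = 1/(-10 + 415) = 1/405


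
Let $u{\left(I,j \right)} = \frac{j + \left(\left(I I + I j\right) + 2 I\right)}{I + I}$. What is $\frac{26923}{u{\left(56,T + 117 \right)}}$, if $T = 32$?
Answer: $\frac{3015376}{11741} \approx 256.82$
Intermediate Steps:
$u{\left(I,j \right)} = \frac{j + I^{2} + 2 I + I j}{2 I}$ ($u{\left(I,j \right)} = \frac{j + \left(\left(I^{2} + I j\right) + 2 I\right)}{2 I} = \left(j + \left(I^{2} + 2 I + I j\right)\right) \frac{1}{2 I} = \left(j + I^{2} + 2 I + I j\right) \frac{1}{2 I} = \frac{j + I^{2} + 2 I + I j}{2 I}$)
$\frac{26923}{u{\left(56,T + 117 \right)}} = \frac{26923}{\frac{1}{2} \cdot \frac{1}{56} \left(\left(32 + 117\right) + 56 \left(2 + 56 + \left(32 + 117\right)\right)\right)} = \frac{26923}{\frac{1}{2} \cdot \frac{1}{56} \left(149 + 56 \left(2 + 56 + 149\right)\right)} = \frac{26923}{\frac{1}{2} \cdot \frac{1}{56} \left(149 + 56 \cdot 207\right)} = \frac{26923}{\frac{1}{2} \cdot \frac{1}{56} \left(149 + 11592\right)} = \frac{26923}{\frac{1}{2} \cdot \frac{1}{56} \cdot 11741} = \frac{26923}{\frac{11741}{112}} = 26923 \cdot \frac{112}{11741} = \frac{3015376}{11741}$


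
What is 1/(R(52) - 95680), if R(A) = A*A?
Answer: -1/92976 ≈ -1.0755e-5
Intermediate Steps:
R(A) = A²
1/(R(52) - 95680) = 1/(52² - 95680) = 1/(2704 - 95680) = 1/(-92976) = -1/92976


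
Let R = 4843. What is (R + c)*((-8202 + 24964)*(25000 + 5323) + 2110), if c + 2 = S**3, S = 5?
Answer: 2524099787976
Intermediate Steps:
c = 123 (c = -2 + 5**3 = -2 + 125 = 123)
(R + c)*((-8202 + 24964)*(25000 + 5323) + 2110) = (4843 + 123)*((-8202 + 24964)*(25000 + 5323) + 2110) = 4966*(16762*30323 + 2110) = 4966*(508274126 + 2110) = 4966*508276236 = 2524099787976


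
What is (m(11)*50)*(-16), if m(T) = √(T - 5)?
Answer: -800*√6 ≈ -1959.6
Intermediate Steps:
m(T) = √(-5 + T)
(m(11)*50)*(-16) = (√(-5 + 11)*50)*(-16) = (√6*50)*(-16) = (50*√6)*(-16) = -800*√6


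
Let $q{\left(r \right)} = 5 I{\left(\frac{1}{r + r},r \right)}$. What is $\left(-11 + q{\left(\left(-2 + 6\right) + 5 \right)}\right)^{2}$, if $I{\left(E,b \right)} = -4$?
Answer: $961$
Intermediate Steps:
$q{\left(r \right)} = -20$ ($q{\left(r \right)} = 5 \left(-4\right) = -20$)
$\left(-11 + q{\left(\left(-2 + 6\right) + 5 \right)}\right)^{2} = \left(-11 - 20\right)^{2} = \left(-31\right)^{2} = 961$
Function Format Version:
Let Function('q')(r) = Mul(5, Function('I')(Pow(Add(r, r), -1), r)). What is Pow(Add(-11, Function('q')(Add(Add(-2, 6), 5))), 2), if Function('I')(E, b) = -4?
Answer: 961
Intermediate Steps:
Function('q')(r) = -20 (Function('q')(r) = Mul(5, -4) = -20)
Pow(Add(-11, Function('q')(Add(Add(-2, 6), 5))), 2) = Pow(Add(-11, -20), 2) = Pow(-31, 2) = 961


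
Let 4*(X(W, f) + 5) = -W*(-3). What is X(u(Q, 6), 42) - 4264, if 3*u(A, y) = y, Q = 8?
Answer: -8535/2 ≈ -4267.5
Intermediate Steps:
u(A, y) = y/3
X(W, f) = -5 + 3*W/4 (X(W, f) = -5 + (-W*(-3))/4 = -5 + (3*W)/4 = -5 + 3*W/4)
X(u(Q, 6), 42) - 4264 = (-5 + 3*((⅓)*6)/4) - 4264 = (-5 + (¾)*2) - 4264 = (-5 + 3/2) - 4264 = -7/2 - 4264 = -8535/2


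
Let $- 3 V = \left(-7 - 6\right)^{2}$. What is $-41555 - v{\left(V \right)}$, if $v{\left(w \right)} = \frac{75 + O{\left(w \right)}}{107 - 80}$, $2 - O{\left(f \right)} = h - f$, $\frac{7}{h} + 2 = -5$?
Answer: $- \frac{3366020}{81} \approx -41556.0$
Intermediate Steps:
$h = -1$ ($h = \frac{7}{-2 - 5} = \frac{7}{-7} = 7 \left(- \frac{1}{7}\right) = -1$)
$V = - \frac{169}{3}$ ($V = - \frac{\left(-7 - 6\right)^{2}}{3} = - \frac{\left(-13\right)^{2}}{3} = \left(- \frac{1}{3}\right) 169 = - \frac{169}{3} \approx -56.333$)
$O{\left(f \right)} = 3 + f$ ($O{\left(f \right)} = 2 - \left(-1 - f\right) = 2 + \left(1 + f\right) = 3 + f$)
$v{\left(w \right)} = \frac{26}{9} + \frac{w}{27}$ ($v{\left(w \right)} = \frac{75 + \left(3 + w\right)}{107 - 80} = \frac{78 + w}{27} = \left(78 + w\right) \frac{1}{27} = \frac{26}{9} + \frac{w}{27}$)
$-41555 - v{\left(V \right)} = -41555 - \left(\frac{26}{9} + \frac{1}{27} \left(- \frac{169}{3}\right)\right) = -41555 - \left(\frac{26}{9} - \frac{169}{81}\right) = -41555 - \frac{65}{81} = - \frac{3366020}{81}$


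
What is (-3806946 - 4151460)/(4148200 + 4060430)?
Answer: -1326401/1368105 ≈ -0.96952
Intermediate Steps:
(-3806946 - 4151460)/(4148200 + 4060430) = -7958406/8208630 = -7958406*1/8208630 = -1326401/1368105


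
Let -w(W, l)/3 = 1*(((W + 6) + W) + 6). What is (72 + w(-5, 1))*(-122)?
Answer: -8052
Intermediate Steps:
w(W, l) = -36 - 6*W (w(W, l) = -3*(((W + 6) + W) + 6) = -3*(((6 + W) + W) + 6) = -3*((6 + 2*W) + 6) = -3*(12 + 2*W) = -36 - 6*W)
(72 + w(-5, 1))*(-122) = (72 + (-36 - 6*(-5)))*(-122) = (72 + (-36 + 30))*(-122) = (72 - 6)*(-122) = 66*(-122) = -8052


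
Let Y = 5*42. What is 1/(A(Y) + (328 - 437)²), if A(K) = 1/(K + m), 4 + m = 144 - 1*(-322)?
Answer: 672/7984033 ≈ 8.4168e-5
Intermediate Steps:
m = 462 (m = -4 + (144 - 1*(-322)) = -4 + (144 + 322) = -4 + 466 = 462)
Y = 210
A(K) = 1/(462 + K) (A(K) = 1/(K + 462) = 1/(462 + K))
1/(A(Y) + (328 - 437)²) = 1/(1/(462 + 210) + (328 - 437)²) = 1/(1/672 + (-109)²) = 1/(1/672 + 11881) = 1/(7984033/672) = 672/7984033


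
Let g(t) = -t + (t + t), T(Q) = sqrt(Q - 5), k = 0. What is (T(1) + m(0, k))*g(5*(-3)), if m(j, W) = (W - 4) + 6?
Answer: -30 - 30*I ≈ -30.0 - 30.0*I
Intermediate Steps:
T(Q) = sqrt(-5 + Q)
m(j, W) = 2 + W (m(j, W) = (-4 + W) + 6 = 2 + W)
g(t) = t (g(t) = -t + 2*t = t)
(T(1) + m(0, k))*g(5*(-3)) = (sqrt(-5 + 1) + (2 + 0))*(5*(-3)) = (sqrt(-4) + 2)*(-15) = (2*I + 2)*(-15) = (2 + 2*I)*(-15) = -30 - 30*I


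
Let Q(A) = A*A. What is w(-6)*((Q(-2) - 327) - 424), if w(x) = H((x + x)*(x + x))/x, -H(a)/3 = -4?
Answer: 1494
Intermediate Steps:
Q(A) = A²
H(a) = 12 (H(a) = -3*(-4) = 12)
w(x) = 12/x
w(-6)*((Q(-2) - 327) - 424) = (12/(-6))*(((-2)² - 327) - 424) = (12*(-⅙))*((4 - 327) - 424) = -2*(-323 - 424) = -2*(-747) = 1494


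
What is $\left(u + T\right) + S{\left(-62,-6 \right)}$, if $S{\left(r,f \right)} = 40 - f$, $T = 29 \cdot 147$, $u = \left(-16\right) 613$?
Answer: $-5499$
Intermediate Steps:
$u = -9808$
$T = 4263$
$\left(u + T\right) + S{\left(-62,-6 \right)} = \left(-9808 + 4263\right) + \left(40 - -6\right) = -5545 + \left(40 + 6\right) = -5545 + 46 = -5499$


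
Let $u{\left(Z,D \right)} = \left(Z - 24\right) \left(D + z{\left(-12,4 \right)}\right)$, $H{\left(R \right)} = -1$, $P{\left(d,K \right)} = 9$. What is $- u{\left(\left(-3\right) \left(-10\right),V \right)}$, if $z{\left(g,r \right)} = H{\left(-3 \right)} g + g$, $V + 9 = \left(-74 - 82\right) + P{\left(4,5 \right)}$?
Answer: $936$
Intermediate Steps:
$V = -156$ ($V = -9 + \left(\left(-74 - 82\right) + 9\right) = -9 + \left(-156 + 9\right) = -9 - 147 = -156$)
$z{\left(g,r \right)} = 0$ ($z{\left(g,r \right)} = - g + g = 0$)
$u{\left(Z,D \right)} = D \left(-24 + Z\right)$ ($u{\left(Z,D \right)} = \left(Z - 24\right) \left(D + 0\right) = \left(-24 + Z\right) D = D \left(-24 + Z\right)$)
$- u{\left(\left(-3\right) \left(-10\right),V \right)} = - \left(-156\right) \left(-24 - -30\right) = - \left(-156\right) \left(-24 + 30\right) = - \left(-156\right) 6 = \left(-1\right) \left(-936\right) = 936$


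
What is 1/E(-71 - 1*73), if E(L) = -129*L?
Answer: 1/18576 ≈ 5.3833e-5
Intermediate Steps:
1/E(-71 - 1*73) = 1/(-129*(-71 - 1*73)) = 1/(-129*(-71 - 73)) = 1/(-129*(-144)) = 1/18576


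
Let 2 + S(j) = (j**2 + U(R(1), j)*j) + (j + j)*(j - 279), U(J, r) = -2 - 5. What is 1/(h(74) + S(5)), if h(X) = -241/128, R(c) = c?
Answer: -128/352497 ≈ -0.00036312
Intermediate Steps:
U(J, r) = -7
h(X) = -241/128 (h(X) = -241*1/128 = -241/128)
S(j) = -2 + j**2 - 7*j + 2*j*(-279 + j) (S(j) = -2 + ((j**2 - 7*j) + (j + j)*(j - 279)) = -2 + ((j**2 - 7*j) + (2*j)*(-279 + j)) = -2 + ((j**2 - 7*j) + 2*j*(-279 + j)) = -2 + (j**2 - 7*j + 2*j*(-279 + j)) = -2 + j**2 - 7*j + 2*j*(-279 + j))
1/(h(74) + S(5)) = 1/(-241/128 + (-2 - 565*5 + 3*5**2)) = 1/(-241/128 + (-2 - 2825 + 3*25)) = 1/(-241/128 + (-2 - 2825 + 75)) = 1/(-241/128 - 2752) = 1/(-352497/128) = -128/352497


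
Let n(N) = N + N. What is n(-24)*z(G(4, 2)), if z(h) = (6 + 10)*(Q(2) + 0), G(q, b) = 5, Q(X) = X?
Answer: -1536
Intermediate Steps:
n(N) = 2*N
z(h) = 32 (z(h) = (6 + 10)*(2 + 0) = 16*2 = 32)
n(-24)*z(G(4, 2)) = (2*(-24))*32 = -48*32 = -1536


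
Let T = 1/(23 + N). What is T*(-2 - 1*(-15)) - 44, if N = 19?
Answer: -1835/42 ≈ -43.690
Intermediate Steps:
T = 1/42 (T = 1/(23 + 19) = 1/42 ≈ 0.023810)
T*(-2 - 1*(-15)) - 44 = (-2 - 1*(-15))/42 - 44 = (-2 + 15)/42 - 44 = (1/42)*13 - 44 = 13/42 - 44 = -1835/42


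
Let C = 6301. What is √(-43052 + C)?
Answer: I*√36751 ≈ 191.71*I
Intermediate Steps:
√(-43052 + C) = √(-43052 + 6301) = √(-36751) = I*√36751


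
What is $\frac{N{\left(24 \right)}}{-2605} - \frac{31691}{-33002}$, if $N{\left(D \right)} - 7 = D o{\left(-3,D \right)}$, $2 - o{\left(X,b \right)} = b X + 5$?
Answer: $\frac{27672729}{85970210} \approx 0.32189$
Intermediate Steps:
$o{\left(X,b \right)} = -3 - X b$ ($o{\left(X,b \right)} = 2 - \left(b X + 5\right) = 2 - \left(X b + 5\right) = 2 - \left(5 + X b\right) = -3 - X b$)
$N{\left(D \right)} = 7 + D \left(-3 + 3 D\right)$ ($N{\left(D \right)} = 7 + D \left(-3 - - 3 D\right) = 7 + D \left(-3 + 3 D\right)$)
$\frac{N{\left(24 \right)}}{-2605} - \frac{31691}{-33002} = \frac{7 + 3 \cdot 24 \left(-1 + 24\right)}{-2605} - \frac{31691}{-33002} = \left(7 + 3 \cdot 24 \cdot 23\right) \left(- \frac{1}{2605}\right) - - \frac{31691}{33002} = \left(7 + 1656\right) \left(- \frac{1}{2605}\right) + \frac{31691}{33002} = 1663 \left(- \frac{1}{2605}\right) + \frac{31691}{33002} = - \frac{1663}{2605} + \frac{31691}{33002} = \frac{27672729}{85970210}$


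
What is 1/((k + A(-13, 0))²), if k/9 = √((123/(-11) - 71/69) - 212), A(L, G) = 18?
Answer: 64009/(36*(759 + 4*I*√2018181)²) ≈ -5.2201e-5 - 1.4198e-5*I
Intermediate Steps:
k = 24*I*√2018181/253 (k = 9*√((123/(-11) - 71/69) - 212) = 9*√((123*(-1/11) - 71*1/69) - 212) = 9*√((-123/11 - 71/69) - 212) = 9*√(-9268/759 - 212) = 9*√(-170176/759) = 9*(8*I*√2018181/759) = 24*I*√2018181/253 ≈ 134.76*I)
1/((k + A(-13, 0))²) = 1/((24*I*√2018181/253 + 18)²) = 1/((18 + 24*I*√2018181/253)²) = (18 + 24*I*√2018181/253)⁻²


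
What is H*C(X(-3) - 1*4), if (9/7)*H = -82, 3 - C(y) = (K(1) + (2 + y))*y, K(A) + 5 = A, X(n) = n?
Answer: 11480/3 ≈ 3826.7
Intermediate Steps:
K(A) = -5 + A
C(y) = 3 - y*(-2 + y) (C(y) = 3 - ((-5 + 1) + (2 + y))*y = 3 - (-4 + (2 + y))*y = 3 - (-2 + y)*y = 3 - y*(-2 + y))
H = -574/9 (H = (7/9)*(-82) = -574/9 ≈ -63.778)
H*C(X(-3) - 1*4) = -574*(3 - (-3 - 1*4)² + 2*(-3 - 1*4))/9 = -574*(3 - (-3 - 4)² + 2*(-3 - 4))/9 = -574*(3 - 1*(-7)² + 2*(-7))/9 = -574*(3 - 1*49 - 14)/9 = -574*(3 - 49 - 14)/9 = -574/9*(-60) = 11480/3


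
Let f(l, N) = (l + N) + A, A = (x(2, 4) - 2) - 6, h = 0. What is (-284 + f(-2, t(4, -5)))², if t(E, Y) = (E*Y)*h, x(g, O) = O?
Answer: 84100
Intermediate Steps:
t(E, Y) = 0 (t(E, Y) = (E*Y)*0 = 0)
A = -4 (A = (4 - 2) - 6 = 2 - 6 = -4)
f(l, N) = -4 + N + l (f(l, N) = (l + N) - 4 = (N + l) - 4 = -4 + N + l)
(-284 + f(-2, t(4, -5)))² = (-284 + (-4 + 0 - 2))² = (-284 - 6)² = (-290)² = 84100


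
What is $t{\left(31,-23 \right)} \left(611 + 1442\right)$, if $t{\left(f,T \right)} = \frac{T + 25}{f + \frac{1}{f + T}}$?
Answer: $\frac{32848}{249} \approx 131.92$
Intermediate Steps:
$t{\left(f,T \right)} = \frac{25 + T}{f + \frac{1}{T + f}}$
$t{\left(31,-23 \right)} \left(611 + 1442\right) = \frac{\left(-23\right)^{2} + 25 \left(-23\right) + 25 \cdot 31 - 713}{1 + 31^{2} - 713} \left(611 + 1442\right) = \frac{529 - 575 + 775 - 713}{1 + 961 - 713} \cdot 2053 = \frac{1}{249} \cdot 16 \cdot 2053 = \frac{16}{249} \cdot 2053 = \frac{32848}{249}$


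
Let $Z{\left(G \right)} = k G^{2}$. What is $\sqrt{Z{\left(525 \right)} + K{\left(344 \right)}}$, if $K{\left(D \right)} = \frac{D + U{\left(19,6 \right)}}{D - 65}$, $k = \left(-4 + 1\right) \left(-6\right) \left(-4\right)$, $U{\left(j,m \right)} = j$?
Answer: $\frac{i \sqrt{171639393747}}{93} \approx 4454.8 i$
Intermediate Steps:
$k = -72$ ($k = \left(-3\right) \left(-6\right) \left(-4\right) = 18 \left(-4\right) = -72$)
$Z{\left(G \right)} = - 72 G^{2}$
$K{\left(D \right)} = \frac{19 + D}{-65 + D}$ ($K{\left(D \right)} = \frac{D + 19}{D - 65} = \frac{19 + D}{-65 + D}$)
$\sqrt{Z{\left(525 \right)} + K{\left(344 \right)}} = \sqrt{- 72 \cdot 525^{2} + \frac{19 + 344}{-65 + 344}} = \sqrt{\left(-72\right) 275625 + \frac{1}{279} \cdot 363} = \sqrt{-19845000 + \frac{1}{279} \cdot 363} = \sqrt{-19845000 + \frac{121}{93}} = \sqrt{- \frac{1845584879}{93}} = \frac{i \sqrt{171639393747}}{93}$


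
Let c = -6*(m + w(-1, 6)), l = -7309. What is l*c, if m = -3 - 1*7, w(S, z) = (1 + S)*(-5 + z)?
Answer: -438540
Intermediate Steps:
m = -10 (m = -3 - 7 = -10)
c = 60 (c = -6*(-10 + (-5 + 6 - 5*(-1) - 1*6)) = -6*(-10 + (-5 + 6 + 5 - 6)) = -6*(-10 + 0) = -6*(-10) = 60)
l*c = -7309*60 = -438540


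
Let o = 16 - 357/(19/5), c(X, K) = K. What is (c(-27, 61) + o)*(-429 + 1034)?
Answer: -194810/19 ≈ -10253.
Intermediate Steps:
o = -1481/19 (o = 16 - 357/(19*(⅕)) = 16 - 357/19/5 = 16 - 357*5/19 = 16 - 17*105/19 = 16 - 1785/19 = -1481/19 ≈ -77.947)
(c(-27, 61) + o)*(-429 + 1034) = (61 - 1481/19)*(-429 + 1034) = -322/19*605 = -194810/19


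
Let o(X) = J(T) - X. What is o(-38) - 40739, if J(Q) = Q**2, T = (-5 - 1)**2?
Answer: -39405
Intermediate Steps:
T = 36 (T = (-6)**2 = 36)
o(X) = 1296 - X (o(X) = 36**2 - X = 1296 - X)
o(-38) - 40739 = (1296 - 1*(-38)) - 40739 = (1296 + 38) - 40739 = 1334 - 40739 = -39405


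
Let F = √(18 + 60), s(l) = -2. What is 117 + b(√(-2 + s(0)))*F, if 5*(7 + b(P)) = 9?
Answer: 117 - 26*√78/5 ≈ 71.075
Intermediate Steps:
F = √78 ≈ 8.8318
b(P) = -26/5 (b(P) = -7 + (⅕)*9 = -7 + 9/5 = -26/5)
117 + b(√(-2 + s(0)))*F = 117 - 26*√78/5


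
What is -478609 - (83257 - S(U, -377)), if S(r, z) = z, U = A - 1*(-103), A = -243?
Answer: -562243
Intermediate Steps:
U = -140 (U = -243 - 1*(-103) = -243 + 103 = -140)
-478609 - (83257 - S(U, -377)) = -478609 - (83257 - 1*(-377)) = -478609 - (83257 + 377) = -478609 - 1*83634 = -478609 - 83634 = -562243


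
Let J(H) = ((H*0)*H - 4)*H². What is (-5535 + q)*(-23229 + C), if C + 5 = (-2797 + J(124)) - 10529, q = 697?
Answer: 474433632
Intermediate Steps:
J(H) = -4*H² (J(H) = (0*H - 4)*H² = (0 - 4)*H² = -4*H²)
C = -74835 (C = -5 + ((-2797 - 4*124²) - 10529) = -5 + ((-2797 - 4*15376) - 10529) = -5 + ((-2797 - 61504) - 10529) = -5 + (-64301 - 10529) = -5 - 74830 = -74835)
(-5535 + q)*(-23229 + C) = (-5535 + 697)*(-23229 - 74835) = -4838*(-98064) = 474433632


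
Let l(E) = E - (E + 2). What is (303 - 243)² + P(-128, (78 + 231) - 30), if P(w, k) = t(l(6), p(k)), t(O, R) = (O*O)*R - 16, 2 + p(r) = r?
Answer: 4692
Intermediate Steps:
p(r) = -2 + r
l(E) = -2 (l(E) = E - (2 + E) = E + (-2 - E) = -2)
t(O, R) = -16 + R*O² (t(O, R) = O²*R - 16 = R*O² - 16 = -16 + R*O²)
P(w, k) = -24 + 4*k (P(w, k) = -16 + (-2 + k)*(-2)² = -16 + (-2 + k)*4 = -16 + (-8 + 4*k) = -24 + 4*k)
(303 - 243)² + P(-128, (78 + 231) - 30) = (303 - 243)² + (-24 + 4*((78 + 231) - 30)) = 60² + (-24 + 4*(309 - 30)) = 3600 + (-24 + 4*279) = 3600 + (-24 + 1116) = 3600 + 1092 = 4692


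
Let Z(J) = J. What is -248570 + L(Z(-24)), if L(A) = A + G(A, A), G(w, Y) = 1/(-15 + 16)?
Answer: -248593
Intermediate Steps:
G(w, Y) = 1 (G(w, Y) = 1/1 = 1)
L(A) = 1 + A (L(A) = A + 1 = 1 + A)
-248570 + L(Z(-24)) = -248570 + (1 - 24) = -248570 - 23 = -248593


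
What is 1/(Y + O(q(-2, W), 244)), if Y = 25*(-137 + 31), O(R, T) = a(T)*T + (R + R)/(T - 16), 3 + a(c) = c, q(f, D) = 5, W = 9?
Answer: 114/6401561 ≈ 1.7808e-5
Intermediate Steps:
a(c) = -3 + c
O(R, T) = T*(-3 + T) + 2*R/(-16 + T) (O(R, T) = (-3 + T)*T + (R + R)/(T - 16) = T*(-3 + T) + (2*R)/(-16 + T) = T*(-3 + T) + 2*R/(-16 + T))
Y = -2650 (Y = 25*(-106) = -2650)
1/(Y + O(q(-2, W), 244)) = 1/(-2650 + (244³ - 19*244² + 2*5 + 48*244)/(-16 + 244)) = 1/(-2650 + (14526784 - 19*59536 + 10 + 11712)/228) = 1/(-2650 + (14526784 - 1131184 + 10 + 11712)/228) = 1/(-2650 + (1/228)*13407322) = 1/(-2650 + 6703661/114) = 1/(6401561/114) = 114/6401561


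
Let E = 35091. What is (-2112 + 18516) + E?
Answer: 51495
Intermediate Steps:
(-2112 + 18516) + E = (-2112 + 18516) + 35091 = 16404 + 35091 = 51495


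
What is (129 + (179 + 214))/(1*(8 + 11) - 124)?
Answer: -174/35 ≈ -4.9714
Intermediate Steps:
(129 + (179 + 214))/(1*(8 + 11) - 124) = (129 + 393)/(1*19 - 124) = 522/(19 - 124) = 522/(-105) = 522*(-1/105) = -174/35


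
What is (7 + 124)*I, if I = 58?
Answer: 7598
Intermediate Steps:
(7 + 124)*I = (7 + 124)*58 = 131*58 = 7598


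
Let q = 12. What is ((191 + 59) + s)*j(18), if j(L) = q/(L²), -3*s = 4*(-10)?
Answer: 790/81 ≈ 9.7531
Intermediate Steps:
s = 40/3 (s = -4*(-10)/3 = -⅓*(-40) = 40/3 ≈ 13.333)
j(L) = 12/L² (j(L) = 12/(L²) = 12/L²)
((191 + 59) + s)*j(18) = ((191 + 59) + 40/3)*(12/18²) = (250 + 40/3)*(12*(1/324)) = (790/3)*(1/27) = 790/81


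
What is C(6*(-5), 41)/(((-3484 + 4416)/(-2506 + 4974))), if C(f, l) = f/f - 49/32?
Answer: -10489/7456 ≈ -1.4068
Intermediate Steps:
C(f, l) = -17/32 (C(f, l) = 1 - 49*1/32 = 1 - 49/32 = -17/32)
C(6*(-5), 41)/(((-3484 + 4416)/(-2506 + 4974))) = -17*(-2506 + 4974)/(-3484 + 4416)/32 = -17/(32*(932/2468)) = -17/(32*(932*(1/2468))) = -17/(32*233/617) = -17/32*617/233 = -10489/7456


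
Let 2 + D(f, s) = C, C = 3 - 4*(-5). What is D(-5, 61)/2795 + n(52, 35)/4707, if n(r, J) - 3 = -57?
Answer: -5787/1461785 ≈ -0.0039589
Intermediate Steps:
C = 23 (C = 3 + 20 = 23)
n(r, J) = -54 (n(r, J) = 3 - 57 = -54)
D(f, s) = 21 (D(f, s) = -2 + 23 = 21)
D(-5, 61)/2795 + n(52, 35)/4707 = 21/2795 - 54/4707 = 21*(1/2795) - 54*1/4707 = 21/2795 - 6/523 = -5787/1461785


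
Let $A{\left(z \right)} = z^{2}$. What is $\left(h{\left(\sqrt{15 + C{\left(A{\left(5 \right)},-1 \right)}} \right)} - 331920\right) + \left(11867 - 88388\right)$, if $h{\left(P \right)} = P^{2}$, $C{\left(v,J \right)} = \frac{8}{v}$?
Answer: $- \frac{10210642}{25} \approx -4.0843 \cdot 10^{5}$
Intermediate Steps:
$\left(h{\left(\sqrt{15 + C{\left(A{\left(5 \right)},-1 \right)}} \right)} - 331920\right) + \left(11867 - 88388\right) = \left(\left(\sqrt{15 + \frac{8}{5^{2}}}\right)^{2} - 331920\right) + \left(11867 - 88388\right) = \left(\left(\sqrt{15 + \frac{8}{25}}\right)^{2} - 331920\right) - 76521 = \left(\left(\sqrt{\frac{383}{25}}\right)^{2} - 331920\right) - 76521 = \left(\left(\frac{\sqrt{383}}{5}\right)^{2} - 331920\right) - 76521 = \left(\frac{383}{25} - 331920\right) - 76521 = - \frac{8297617}{25} - 76521 = - \frac{10210642}{25}$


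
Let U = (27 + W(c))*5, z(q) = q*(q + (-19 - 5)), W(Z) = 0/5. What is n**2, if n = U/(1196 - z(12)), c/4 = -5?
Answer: 729/71824 ≈ 0.010150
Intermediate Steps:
c = -20 (c = 4*(-5) = -20)
W(Z) = 0 (W(Z) = 0*(1/5) = 0)
z(q) = q*(-24 + q) (z(q) = q*(q - 24) = q*(-24 + q))
U = 135 (U = (27 + 0)*5 = 27*5 = 135)
n = 27/268 (n = 135/(1196 - 12*(-24 + 12)) = 135/(1196 - 12*(-12)) = 135/(1196 - 1*(-144)) = 135/(1196 + 144) = 135/1340 = 135*(1/1340) = 27/268 ≈ 0.10075)
n**2 = (27/268)**2 = 729/71824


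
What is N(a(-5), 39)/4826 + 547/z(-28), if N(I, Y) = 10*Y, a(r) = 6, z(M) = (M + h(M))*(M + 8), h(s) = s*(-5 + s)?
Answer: 2174489/43240960 ≈ 0.050288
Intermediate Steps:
z(M) = (8 + M)*(M + M*(-5 + M)) (z(M) = (M + M*(-5 + M))*(M + 8) = (M + M*(-5 + M))*(8 + M) = (8 + M)*(M + M*(-5 + M)))
N(a(-5), 39)/4826 + 547/z(-28) = (10*39)/4826 + 547/((-28*(-32 + (-28)² + 4*(-28)))) = 390*(1/4826) + 547/((-28*(-32 + 784 - 112))) = 195/2413 + 547/((-28*640)) = 195/2413 + 547/(-17920) = 195/2413 + 547*(-1/17920) = 195/2413 - 547/17920 = 2174489/43240960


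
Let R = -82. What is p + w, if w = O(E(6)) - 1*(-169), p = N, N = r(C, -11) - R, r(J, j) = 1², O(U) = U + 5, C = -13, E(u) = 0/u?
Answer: 257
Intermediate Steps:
E(u) = 0
O(U) = 5 + U
r(J, j) = 1
N = 83 (N = 1 - 1*(-82) = 1 + 82 = 83)
p = 83
w = 174 (w = (5 + 0) - 1*(-169) = 5 + 169 = 174)
p + w = 83 + 174 = 257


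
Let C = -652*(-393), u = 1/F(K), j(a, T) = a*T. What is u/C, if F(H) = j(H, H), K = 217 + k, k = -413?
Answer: 1/9843562176 ≈ 1.0159e-10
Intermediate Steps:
K = -196 (K = 217 - 413 = -196)
j(a, T) = T*a
F(H) = H² (F(H) = H*H = H²)
u = 1/38416 (u = 1/((-196)²) = 1/38416 ≈ 2.6031e-5)
C = 256236
u/C = (1/38416)/256236 = (1/38416)*(1/256236) = 1/9843562176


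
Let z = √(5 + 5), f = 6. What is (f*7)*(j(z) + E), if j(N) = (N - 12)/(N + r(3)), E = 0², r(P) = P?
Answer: 1932 - 630*√10 ≈ -60.235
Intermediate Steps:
z = √10 ≈ 3.1623
E = 0
j(N) = (-12 + N)/(3 + N) (j(N) = (N - 12)/(N + 3) = (-12 + N)/(3 + N))
(f*7)*(j(z) + E) = (6*7)*((-12 + √10)/(3 + √10) + 0) = 42*((-12 + √10)/(3 + √10)) = 42*(-12 + √10)/(3 + √10)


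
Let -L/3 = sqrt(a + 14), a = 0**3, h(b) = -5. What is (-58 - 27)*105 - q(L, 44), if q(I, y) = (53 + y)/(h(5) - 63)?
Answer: -606803/68 ≈ -8923.6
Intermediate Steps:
a = 0
L = -3*sqrt(14) (L = -3*sqrt(0 + 14) = -3*sqrt(14) ≈ -11.225)
q(I, y) = -53/68 - y/68 (q(I, y) = (53 + y)/(-5 - 63) = (53 + y)/(-68) = (53 + y)*(-1/68) = -53/68 - y/68)
(-58 - 27)*105 - q(L, 44) = (-58 - 27)*105 - (-53/68 - 1/68*44) = -85*105 - (-53/68 - 11/17) = -8925 - 1*(-97/68) = -8925 + 97/68 = -606803/68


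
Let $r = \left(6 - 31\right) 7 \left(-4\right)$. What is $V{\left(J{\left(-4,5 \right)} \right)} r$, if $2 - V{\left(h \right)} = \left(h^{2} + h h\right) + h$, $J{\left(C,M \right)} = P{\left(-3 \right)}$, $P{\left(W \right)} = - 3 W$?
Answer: $-118300$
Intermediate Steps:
$J{\left(C,M \right)} = 9$ ($J{\left(C,M \right)} = \left(-3\right) \left(-3\right) = 9$)
$r = 700$ ($r = \left(-25\right) \left(-28\right) = 700$)
$V{\left(h \right)} = 2 - h - 2 h^{2}$ ($V{\left(h \right)} = 2 - \left(\left(h^{2} + h h\right) + h\right) = 2 - \left(\left(h^{2} + h^{2}\right) + h\right) = 2 - \left(2 h^{2} + h\right) = 2 - \left(h + 2 h^{2}\right) = 2 - h - 2 h^{2}$)
$V{\left(J{\left(-4,5 \right)} \right)} r = \left(2 - 9 - 2 \cdot 9^{2}\right) 700 = \left(2 - 9 - 162\right) 700 = \left(-169\right) 700 = -118300$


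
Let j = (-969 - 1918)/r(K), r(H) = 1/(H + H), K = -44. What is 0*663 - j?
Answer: -254056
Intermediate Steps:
r(H) = 1/(2*H)
j = 254056 (j = (-969 - 1918)/(((1/2)/(-44))) = -2887/((1/2)*(-1/44)) = -2887/(-1/88) = -2887*(-88) = 254056)
0*663 - j = 0*663 - 1*254056 = 0 - 254056 = -254056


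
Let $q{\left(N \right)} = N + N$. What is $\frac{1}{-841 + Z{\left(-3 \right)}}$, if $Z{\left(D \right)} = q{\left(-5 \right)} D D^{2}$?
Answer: $- \frac{1}{571} \approx -0.0017513$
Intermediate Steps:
$q{\left(N \right)} = 2 N$
$Z{\left(D \right)} = - 10 D^{3}$ ($Z{\left(D \right)} = 2 \left(-5\right) D D^{2} = - 10 D D^{2} = - 10 D^{3}$)
$\frac{1}{-841 + Z{\left(-3 \right)}} = \frac{1}{-841 - 10 \left(-3\right)^{3}} = \frac{1}{-841 - -270} = \frac{1}{-841 + 270} = \frac{1}{-571} = - \frac{1}{571}$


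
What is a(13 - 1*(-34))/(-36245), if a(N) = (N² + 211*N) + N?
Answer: -12173/36245 ≈ -0.33585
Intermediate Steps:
a(N) = N² + 212*N
a(13 - 1*(-34))/(-36245) = ((13 - 1*(-34))*(212 + (13 - 1*(-34))))/(-36245) = ((13 + 34)*(212 + (13 + 34)))*(-1/36245) = (47*(212 + 47))*(-1/36245) = (47*259)*(-1/36245) = 12173*(-1/36245) = -12173/36245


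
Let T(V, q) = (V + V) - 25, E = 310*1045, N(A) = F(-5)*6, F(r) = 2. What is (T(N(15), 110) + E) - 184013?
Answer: 139936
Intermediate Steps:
N(A) = 12 (N(A) = 2*6 = 12)
E = 323950
T(V, q) = -25 + 2*V (T(V, q) = 2*V - 25 = -25 + 2*V)
(T(N(15), 110) + E) - 184013 = ((-25 + 2*12) + 323950) - 184013 = ((-25 + 24) + 323950) - 184013 = (-1 + 323950) - 184013 = 323949 - 184013 = 139936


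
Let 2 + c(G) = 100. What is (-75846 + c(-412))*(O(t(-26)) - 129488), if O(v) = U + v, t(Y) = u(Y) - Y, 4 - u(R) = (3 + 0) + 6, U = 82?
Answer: 9800654980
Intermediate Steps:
c(G) = 98 (c(G) = -2 + 100 = 98)
u(R) = -5 (u(R) = 4 - ((3 + 0) + 6) = 4 - (3 + 6) = 4 - 1*9 = 4 - 9 = -5)
t(Y) = -5 - Y
O(v) = 82 + v
(-75846 + c(-412))*(O(t(-26)) - 129488) = (-75846 + 98)*((82 + (-5 - 1*(-26))) - 129488) = -75748*((82 + (-5 + 26)) - 129488) = -75748*((82 + 21) - 129488) = -75748*(103 - 129488) = -75748*(-129385) = 9800654980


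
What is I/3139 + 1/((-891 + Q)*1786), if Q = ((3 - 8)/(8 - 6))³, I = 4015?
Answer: 356230923/278507947 ≈ 1.2791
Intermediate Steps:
Q = -125/8 (Q = (-5/2)³ = -125/8 ≈ -15.625)
I/3139 + 1/((-891 + Q)*1786) = 4015/3139 + 1/(-891 - 125/8*1786) = 4015*(1/3139) + (1/1786)/(-7253/8) = 55/43 - 8/7253*1/1786 = 55/43 - 4/6476929 = 356230923/278507947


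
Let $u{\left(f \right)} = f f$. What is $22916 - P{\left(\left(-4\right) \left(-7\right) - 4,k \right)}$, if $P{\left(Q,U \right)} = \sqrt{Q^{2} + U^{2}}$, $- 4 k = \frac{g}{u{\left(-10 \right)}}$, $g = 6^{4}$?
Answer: $22916 - \frac{39 \sqrt{241}}{25} \approx 22892.0$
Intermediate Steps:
$u{\left(f \right)} = f^{2}$
$g = 1296$
$k = - \frac{81}{25}$ ($k = - \frac{1296 \frac{1}{\left(-10\right)^{2}}}{4} = - \frac{1296 \cdot \frac{1}{100}}{4} = \left(- \frac{1}{4}\right) \frac{324}{25} = - \frac{81}{25} \approx -3.24$)
$22916 - P{\left(\left(-4\right) \left(-7\right) - 4,k \right)} = 22916 - \sqrt{\left(\left(-4\right) \left(-7\right) - 4\right)^{2} + \left(- \frac{81}{25}\right)^{2}} = 22916 - \sqrt{\left(28 - 4\right)^{2} + \frac{6561}{625}} = 22916 - \sqrt{24^{2} + \frac{6561}{625}} = 22916 - \sqrt{576 + \frac{6561}{625}} = 22916 - \sqrt{\frac{366561}{625}} = 22916 - \frac{39 \sqrt{241}}{25}$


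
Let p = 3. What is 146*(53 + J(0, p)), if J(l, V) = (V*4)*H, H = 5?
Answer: 16498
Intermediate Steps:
J(l, V) = 20*V (J(l, V) = (V*4)*5 = (4*V)*5 = 20*V)
146*(53 + J(0, p)) = 146*(53 + 20*3) = 146*(53 + 60) = 146*113 = 16498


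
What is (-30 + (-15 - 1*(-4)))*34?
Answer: -1394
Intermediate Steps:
(-30 + (-15 - 1*(-4)))*34 = (-30 + (-15 + 4))*34 = (-30 - 11)*34 = -41*34 = -1394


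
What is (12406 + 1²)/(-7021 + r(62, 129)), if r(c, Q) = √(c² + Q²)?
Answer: -5124091/2898468 - 12407*√20485/49273956 ≈ -1.8039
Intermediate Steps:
r(c, Q) = √(Q² + c²)
(12406 + 1²)/(-7021 + r(62, 129)) = (12406 + 1²)/(-7021 + √(129² + 62²)) = (12406 + 1)/(-7021 + √(16641 + 3844)) = 12407/(-7021 + √20485)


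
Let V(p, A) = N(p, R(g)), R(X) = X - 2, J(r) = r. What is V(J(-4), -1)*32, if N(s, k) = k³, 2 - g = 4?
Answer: -2048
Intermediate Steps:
g = -2 (g = 2 - 1*4 = 2 - 4 = -2)
R(X) = -2 + X
V(p, A) = -64 (V(p, A) = (-2 - 2)³ = (-4)³ = -64)
V(J(-4), -1)*32 = -64*32 = -2048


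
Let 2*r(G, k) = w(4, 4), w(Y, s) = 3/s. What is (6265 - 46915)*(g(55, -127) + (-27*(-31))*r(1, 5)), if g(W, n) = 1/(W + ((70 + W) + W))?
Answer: -2398728045/188 ≈ -1.2759e+7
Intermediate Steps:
r(G, k) = 3/8 (r(G, k) = (3/4)/2 = (3*(¼))/2 = (½)*(¾) = 3/8)
g(W, n) = 1/(70 + 3*W) (g(W, n) = 1/(W + (70 + 2*W)) = 1/(70 + 3*W))
(6265 - 46915)*(g(55, -127) + (-27*(-31))*r(1, 5)) = (6265 - 46915)*(1/(70 + 3*55) - 27*(-31)*(3/8)) = -40650*(1/(70 + 165) + 837*(3/8)) = -40650*(1/235 + 2511/8) = -40650*590093/1880 = -2398728045/188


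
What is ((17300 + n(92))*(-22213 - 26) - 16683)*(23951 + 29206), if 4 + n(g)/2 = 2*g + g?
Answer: -21095323502643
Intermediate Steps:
n(g) = -8 + 6*g (n(g) = -8 + 2*(2*g + g) = -8 + 2*(3*g) = -8 + 6*g)
((17300 + n(92))*(-22213 - 26) - 16683)*(23951 + 29206) = ((17300 + (-8 + 6*92))*(-22213 - 26) - 16683)*(23951 + 29206) = ((17300 + (-8 + 552))*(-22239) - 16683)*53157 = ((17300 + 544)*(-22239) - 16683)*53157 = (17844*(-22239) - 16683)*53157 = (-396832716 - 16683)*53157 = -396849399*53157 = -21095323502643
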